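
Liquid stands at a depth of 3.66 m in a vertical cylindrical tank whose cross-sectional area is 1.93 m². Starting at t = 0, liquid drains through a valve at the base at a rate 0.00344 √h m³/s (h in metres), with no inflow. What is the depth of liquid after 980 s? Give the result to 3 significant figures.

With no inflow, A dh/dt = −0.00344 √h.
Separate and integrate: 2(√h − √h₀) = −(0.00344/A) t.
√h = √3.66 − 0.00344·980/(2·1.93) = 1.9131 − 0.87337 = 1.0397.
h = 1.0397² = 1.0811 m.

1.08 m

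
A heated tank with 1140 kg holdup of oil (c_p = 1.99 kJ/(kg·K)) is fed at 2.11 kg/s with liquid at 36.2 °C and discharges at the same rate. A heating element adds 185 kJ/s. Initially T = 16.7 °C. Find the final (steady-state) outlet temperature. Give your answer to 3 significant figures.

80.3 °C

Energy balance: M c_p dT/dt = ṁ c_p (T_in − T) + 185.
At steady state dT/dt = 0 ⇒ T_ss = T_in + Q̇/(ṁ c_p) = 36.2 + 185/(2.11·1.99) = 80.259 °C.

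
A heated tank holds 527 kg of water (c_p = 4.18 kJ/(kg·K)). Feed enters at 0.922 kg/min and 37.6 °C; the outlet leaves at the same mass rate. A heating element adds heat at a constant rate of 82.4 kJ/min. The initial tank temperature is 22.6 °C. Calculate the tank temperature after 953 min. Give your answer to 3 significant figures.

M c_p dT/dt = ṁ c_p (T_in − T) + Q̇.
Rearrange: dT/dt = (T_ss − T)/τ with τ = M/ṁ = 571.58 min and T_ss = T_in + Q̇/(ṁ c_p) = 58.981 °C.
Integrating: T(t) = T_ss + (T₀ − T_ss) e^(−t/τ).
T(953) = 58.981 + (-36.381)·e^(−953/571.58) = 58.981 + (-36.381)·0.18876 = 52.114 °C.

52.1 °C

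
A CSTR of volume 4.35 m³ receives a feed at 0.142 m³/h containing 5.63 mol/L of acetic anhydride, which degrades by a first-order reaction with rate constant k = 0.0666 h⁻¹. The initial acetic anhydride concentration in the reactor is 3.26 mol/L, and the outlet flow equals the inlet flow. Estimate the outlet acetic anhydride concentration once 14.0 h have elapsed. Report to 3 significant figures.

2.20 mol/L

Species balance: V dC/dt = Q C_in − Q C − k V C.
This is linear with rate a = Q/V + k = 0.099244 h⁻¹.
C_ss = Q C_in/(Q + kV) = 1.8518 mol/L; C(t) = C_ss + (C₀ − C_ss) e^(−a t).
C(14.0) = 1.8518 + (1.4082)·e^(−0.099244·14.0) = 1.8518 + (1.4082)·0.24922 = 2.2028 mol/L.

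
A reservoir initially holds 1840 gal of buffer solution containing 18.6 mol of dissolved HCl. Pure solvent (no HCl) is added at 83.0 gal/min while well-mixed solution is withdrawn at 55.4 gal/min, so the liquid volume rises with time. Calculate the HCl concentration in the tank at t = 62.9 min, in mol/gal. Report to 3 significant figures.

Let m(t) be the amount of HCl. Volume: V(t) = V₀ + (Q_in − Q_out) t = 1840 + 27.600 t; V(62.9) = 3576.0 gal.
Solute balance: dm/dt = 0 − Q_out C = −Q_out m/V(t).
Separate: dm/m = −Q_out dt/V(t) ⇒ ln(m/m₀) = −(Q_out/(Q_in−Q_out)) ln(V/V₀).
m = m₀ (V₀/V)^(Q_out/(Q_in−Q_out)) = 18.6 × (1840/3576.0)^(2.0072) = 4.9006 mol.
C = m/V = 4.9006/3576.0 = 0.0013704 mol/gal.

0.00137 mol/gal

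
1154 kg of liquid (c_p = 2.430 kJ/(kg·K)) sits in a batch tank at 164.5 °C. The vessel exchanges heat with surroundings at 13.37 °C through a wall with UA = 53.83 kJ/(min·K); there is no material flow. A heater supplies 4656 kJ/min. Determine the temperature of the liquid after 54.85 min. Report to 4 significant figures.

122.4 °C

M c_p dT/dt = −UA(T − T_amb) + Q̇.
dT/dt = (T_ss − T)/τ with T_ss = T_amb + Q̇/UA = 13.37 + 4656/53.83 = 99.8645 °C, τ = M c_p/UA = 1154·2.430/53.83 = 52.0940 min.
Integrating: T(t) = T_ss + (T₀ − T_ss) e^(−t/τ).
T(54.85) = 99.8645 + (64.6355)·0.348923 = 122.417 °C.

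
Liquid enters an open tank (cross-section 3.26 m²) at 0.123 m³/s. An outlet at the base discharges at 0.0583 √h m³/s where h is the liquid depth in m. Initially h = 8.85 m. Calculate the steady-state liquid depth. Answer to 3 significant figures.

4.45 m

Level balance: A dh/dt = 0.123 − 0.0583 √h. Setting dh/dt = 0:
Q_in = 0.0583 √h_ss ⇒ √h_ss = 0.123/0.0583 = 2.1098.
h_ss = 2.1098² = 4.4512 m. (Since h₀ = 8.85 m > h_ss, the level will fall toward this value.)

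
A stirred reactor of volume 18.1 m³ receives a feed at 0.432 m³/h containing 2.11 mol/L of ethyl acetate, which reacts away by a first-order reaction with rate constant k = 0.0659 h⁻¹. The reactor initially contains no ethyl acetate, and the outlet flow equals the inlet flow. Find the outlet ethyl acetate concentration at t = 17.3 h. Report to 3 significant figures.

Species balance: V dC/dt = Q C_in − Q C − k V C.
This is linear with rate a = Q/V + k = 0.089767 h⁻¹.
C_ss = Q C_in/(Q + kV) = 0.56101 mol/L; C(t) = C_ss + (C₀ − C_ss) e^(−a t).
C(17.3) = 0.56101 + (-0.56101)·e^(−0.089767·17.3) = 0.56101 + (-0.56101)·0.21162 = 0.44229 mol/L.

0.442 mol/L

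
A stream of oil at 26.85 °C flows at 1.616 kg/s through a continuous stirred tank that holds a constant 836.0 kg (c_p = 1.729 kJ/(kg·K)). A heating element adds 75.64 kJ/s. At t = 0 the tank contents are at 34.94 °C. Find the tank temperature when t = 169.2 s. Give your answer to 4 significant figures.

Unsteady energy balance on the tank contents: M c_p dT/dt = ṁ c_p (T_in − T) + 75.64.
Rearrange: dT/dt = (T_ss − T)/τ with τ = M/ṁ = 517.327 s and T_ss = T_in + Q̇/(ṁ c_p) = 53.9217 °C.
T approaches T_ss exponentially: T(t) = T_ss + (T₀ − T_ss) e^(−t/τ).
T(169.2) = 53.9217 + (-18.9817)·e^(−169.2/517.327) = 53.9217 + (-18.9817)·0.721036 = 40.2352 °C.

40.24 °C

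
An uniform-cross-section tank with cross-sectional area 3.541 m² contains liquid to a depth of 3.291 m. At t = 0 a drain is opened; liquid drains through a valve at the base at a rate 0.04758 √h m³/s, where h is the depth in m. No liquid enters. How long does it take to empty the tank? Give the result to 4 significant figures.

270.0 s

Volume balance on the tank: A dh/dt = −0.04758 √h.
∫ h^(−1/2) dh = −(0.04758/A) ∫ dt, giving 2√h = 2√h₀ − (0.04758/A) t.
Set h = 0: 2√h₀ = (0.04758/A) t_empty ⇒ t_empty = 2A√h₀/0.04758.
t_empty = 2·3.541·√3.291/0.04758 = 7.08200·1.81411/0.04758 = 270.020 s.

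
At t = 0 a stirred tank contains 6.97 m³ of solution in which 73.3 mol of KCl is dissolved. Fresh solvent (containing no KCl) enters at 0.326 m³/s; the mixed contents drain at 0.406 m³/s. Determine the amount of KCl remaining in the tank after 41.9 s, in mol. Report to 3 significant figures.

2.63 mol

Total volume: dV/dt = Q_in − Q_out = -0.080000 m³/s, so V(t) = 6.97 − 0.080000 t and V(41.9) = 3.6180 m³.
Solute balance: dm/dt = 0 − Q_out C = −Q_out m/V(t).
dm/m = −Q_out dt/(V₀ − 0.080000 t); integrating gives ln(m/m₀) = −(Q_out/(Q_in−Q_out)) ln(V/V₀).
m = m₀ (V₀/V)^(Q_out/(Q_in−Q_out)) = 73.3 × (6.97/3.6180)^(-5.0750) = 2.6298 mol.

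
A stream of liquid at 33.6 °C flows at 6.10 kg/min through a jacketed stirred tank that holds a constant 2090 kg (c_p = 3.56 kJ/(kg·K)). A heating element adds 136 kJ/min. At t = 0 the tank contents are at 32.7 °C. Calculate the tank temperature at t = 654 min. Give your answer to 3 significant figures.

M c_p dT/dt = ṁ c_p (T_in − T) + Q̇.
Rearrange: dT/dt = (T_ss − T)/τ with τ = M/ṁ = 342.62 min and T_ss = T_in + Q̇/(ṁ c_p) = 39.863 °C.
Integrating: T(t) = T_ss + (T₀ − T_ss) e^(−t/τ).
T(654) = 39.863 + (-7.1627)·e^(−654/342.62) = 39.863 + (-7.1627)·0.14826 = 38.801 °C.

38.8 °C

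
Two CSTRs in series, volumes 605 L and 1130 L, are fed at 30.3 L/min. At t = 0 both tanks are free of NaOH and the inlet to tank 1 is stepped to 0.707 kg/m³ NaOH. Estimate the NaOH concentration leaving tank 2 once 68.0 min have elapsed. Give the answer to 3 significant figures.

Time constants: τᵢ = Vᵢ/Q for each well-mixed tank.
τ₁ = 605/30.3 = 19.967 min; τ₂ = 1130/30.3 = 37.294 min.
Solving the cascade with C₁(0)=C₂(0)=0 gives C₂(t) = C_in[1 − (τ₁ e^(−t/τ₁) − τ₂ e^(−t/τ₂))/(τ₁ − τ₂)].
At t = 68.0: e^(−t/τ₁) = 0.033186, e^(−t/τ₂) = 0.16148.
C₂ = 0.707·[1 − (19.967·0.033186 − 37.294·0.16148)/(-17.327)] = 0.707·0.69067 = 0.48831 kg/m³.

0.488 kg/m³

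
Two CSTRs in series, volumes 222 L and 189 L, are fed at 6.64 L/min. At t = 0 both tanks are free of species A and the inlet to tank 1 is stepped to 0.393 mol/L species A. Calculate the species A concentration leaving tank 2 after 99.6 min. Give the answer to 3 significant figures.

Each tank obeys Vᵢ dCᵢ/dt = Q(Cᵢ₋₁ − Cᵢ), so τᵢ = Vᵢ/Q.
τ₁ = 222/6.64 = 33.434 min; τ₂ = 189/6.64 = 28.464 min.
Solving the cascade with C₁(0)=C₂(0)=0 gives C₂(t) = C_in[1 − (τ₁ e^(−t/τ₁) − τ₂ e^(−t/τ₂))/(τ₁ − τ₂)].
At t = 99.6: e^(−t/τ₁) = 0.050842, e^(−t/τ₂) = 0.030222.
C₂ = 0.393·[1 − (33.434·0.050842 − 28.464·0.030222)/(4.9699)] = 0.393·0.83106 = 0.32661 mol/L.

0.327 mol/L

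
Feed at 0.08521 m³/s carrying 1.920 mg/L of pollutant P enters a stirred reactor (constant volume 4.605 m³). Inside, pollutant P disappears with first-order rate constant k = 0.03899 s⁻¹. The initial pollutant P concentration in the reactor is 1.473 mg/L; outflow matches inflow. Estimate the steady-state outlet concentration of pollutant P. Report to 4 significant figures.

0.6179 mg/L

V dC/dt = Q(C_in − C) − k V C.
At steady state: 0 = Q C_in − (Q + kV) C_ss, so C_ss = Q C_in/(Q + kV).
C_ss = 0.08521·1.920/(0.08521 + 0.03899·4.605) = 0.163603/0.264759 = 0.617933 mg/L.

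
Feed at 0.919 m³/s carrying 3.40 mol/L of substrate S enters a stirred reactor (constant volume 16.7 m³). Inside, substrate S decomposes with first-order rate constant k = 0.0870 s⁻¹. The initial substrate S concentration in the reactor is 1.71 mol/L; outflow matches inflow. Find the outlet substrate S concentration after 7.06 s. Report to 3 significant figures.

1.46 mol/L

Accumulation = in − out − consumed: V dC/dt = Q C_in − Q C − k V C.
This is linear with rate a = Q/V + k = 0.14203 s⁻¹.
C_ss = Q C_in/(Q + kV) = 1.3173 mol/L; C(t) = C_ss + (C₀ − C_ss) e^(−a t).
C(7.06) = 1.3173 + (0.39266)·e^(−0.14203·7.06) = 1.3173 + (0.39266)·0.36688 = 1.4614 mol/L.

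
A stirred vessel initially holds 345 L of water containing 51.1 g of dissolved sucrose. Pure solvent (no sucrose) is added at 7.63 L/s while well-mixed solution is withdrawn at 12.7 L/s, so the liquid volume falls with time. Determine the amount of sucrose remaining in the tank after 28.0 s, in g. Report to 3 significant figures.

13.5 g

Let m(t) be the amount of sucrose. Volume: V(t) = V₀ + (Q_in − Q_out) t = 345 − 5.0700 t; V(28.0) = 203.04 L.
No sucrose enters, so dm/dt = −Q_out · (m/V).
dm/m = −Q_out dt/(V₀ − 5.0700 t); integrating gives ln(m/m₀) = −(Q_out/(Q_in−Q_out)) ln(V/V₀).
m = m₀ (V₀/V)^(Q_out/(Q_in−Q_out)) = 51.1 × (345/203.04)^(-2.5049) = 13.542 g.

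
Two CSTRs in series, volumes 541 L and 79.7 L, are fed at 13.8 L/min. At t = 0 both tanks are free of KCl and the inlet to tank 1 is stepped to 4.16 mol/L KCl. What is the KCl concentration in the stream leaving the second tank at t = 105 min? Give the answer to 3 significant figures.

Each tank obeys Vᵢ dCᵢ/dt = Q(Cᵢ₋₁ − Cᵢ), so τᵢ = Vᵢ/Q.
τ₁ = 541/13.8 = 39.203 min; τ₂ = 79.7/13.8 = 5.7754 min.
Solving the cascade with C₁(0)=C₂(0)=0 gives C₂(t) = C_in[1 − (τ₁ e^(−t/τ₁) − τ₂ e^(−t/τ₂))/(τ₁ − τ₂)].
At t = 105: e^(−t/τ₁) = 0.068675, e^(−t/τ₂) = 1.2713e-08.
C₂ = 4.16·[1 − (39.203·0.068675 − 5.7754·1.2713e-08)/(33.428)] = 4.16·0.91946 = 3.8250 mol/L.

3.82 mol/L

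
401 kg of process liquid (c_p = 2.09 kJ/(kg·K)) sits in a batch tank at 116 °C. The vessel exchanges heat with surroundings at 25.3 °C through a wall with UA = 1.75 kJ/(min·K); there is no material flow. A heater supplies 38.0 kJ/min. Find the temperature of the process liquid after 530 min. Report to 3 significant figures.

First-law balance (no shaft work): M c_p dT/dt = −UA(T − T_amb) + Q̇.
dT/dt = (T_ss − T)/τ with T_ss = T_amb + Q̇/UA = 25.3 + 38.0/1.75 = 47.014 °C, τ = M c_p/UA = 401·2.09/1.75 = 478.91 min.
Integrating: T(t) = T_ss + (T₀ − T_ss) e^(−t/τ).
T(530) = 47.014 + (68.986)·0.33065 = 69.825 °C.

69.8 °C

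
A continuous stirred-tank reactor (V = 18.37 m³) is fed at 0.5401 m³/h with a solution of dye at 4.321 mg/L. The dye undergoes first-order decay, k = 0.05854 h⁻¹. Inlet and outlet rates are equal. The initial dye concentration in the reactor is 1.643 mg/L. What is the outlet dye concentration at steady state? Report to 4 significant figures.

V dC/dt = Q(C_in − C) − k V C.
Steady state (dC/dt = 0): C_ss = Q C_in/(Q + kV) = C_in/(1 + kV/Q).
C_ss = 0.5401·4.321/(0.5401 + 0.05854·18.37) = 2.33377/1.61548 = 1.44463 mg/L.

1.445 mg/L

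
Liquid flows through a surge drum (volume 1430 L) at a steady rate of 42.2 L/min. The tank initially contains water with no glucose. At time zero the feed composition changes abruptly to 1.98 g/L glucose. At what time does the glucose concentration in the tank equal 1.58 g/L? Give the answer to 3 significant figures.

54.2 min

Species balance on the tank: V dC/dt = Q(C_in − C), so τ = V/Q = 33.886 min.
C(t) = C_in + (C₀ − C_in) e^(−t/τ). Set C = 1.58 and solve for t:
e^(−t/τ) = (C − C_in)/(C₀ − C_in) = (1.58 − 1.98)/(0 − 1.98) = 0.20202
t = −τ ln(…) = 33.886 × 1.5994 = 54.197 min.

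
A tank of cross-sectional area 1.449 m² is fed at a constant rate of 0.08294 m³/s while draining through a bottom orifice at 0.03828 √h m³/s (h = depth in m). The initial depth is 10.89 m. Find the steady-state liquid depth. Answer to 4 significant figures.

4.694 m

Unsteady balance on liquid volume: A dh/dt = Q_in − 0.03828 √h. At steady state dh/dt = 0:
Q_in = 0.03828 √h_ss ⇒ √h_ss = 0.08294/0.03828 = 2.16667.
h_ss = 2.16667² = 4.69444 m. (Since h₀ = 10.89 m > h_ss, the level will fall toward this value.)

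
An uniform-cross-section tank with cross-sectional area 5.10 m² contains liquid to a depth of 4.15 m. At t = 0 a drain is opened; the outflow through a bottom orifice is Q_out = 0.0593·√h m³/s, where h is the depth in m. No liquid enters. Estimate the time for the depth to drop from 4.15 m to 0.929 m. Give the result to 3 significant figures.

Volume balance on the tank: A dh/dt = −0.0593 √h.
∫ h^(−1/2) dh = −(0.0593/A) ∫ dt, giving 2√h = 2√h₀ − (0.0593/A) t.
t = 2A(√h₀ − √h)/0.0593 = 2·5.10·(√4.15 − √0.929)/0.0593
  = 10.200 × (2.0372 − 0.96385) / 0.0593 = 184.62 s.

185 s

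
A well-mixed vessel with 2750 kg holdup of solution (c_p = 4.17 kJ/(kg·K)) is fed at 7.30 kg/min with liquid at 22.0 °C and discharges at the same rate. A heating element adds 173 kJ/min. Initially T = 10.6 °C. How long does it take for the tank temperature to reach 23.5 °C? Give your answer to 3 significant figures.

530 min

M c_p dT/dt = ṁ c_p (T_in − T) + Q̇.
τ = M/ṁ = 376.71 min; T_ss = T_in + Q̇/(ṁ c_p) = 27.683 °C.
T(t) = T_ss + (T₀ − T_ss) e^(−t/τ). Set T = 23.5:
e^(−t/τ) = (23.5 − 27.683)/(10.6 − 27.683) = 0.24487
t = −376.71 · ln(0.24487) = 530.05 min.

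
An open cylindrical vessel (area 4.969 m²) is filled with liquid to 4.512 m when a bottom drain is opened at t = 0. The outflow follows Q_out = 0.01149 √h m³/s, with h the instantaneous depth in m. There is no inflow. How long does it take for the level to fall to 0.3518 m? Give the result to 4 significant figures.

With no inflow, A dh/dt = −0.01149 √h.
This is separable: 2 d(√h)/dt = −0.01149/A, so √h = √h₀ − (0.01149/(2A)) t.
t = 2A(√h₀ − √h)/0.01149 = 2·4.969·(√4.512 − √0.3518)/0.01149
  = 9.93800 × (2.12415 − 0.593127) / 0.01149 = 1324.22 s.

1324 s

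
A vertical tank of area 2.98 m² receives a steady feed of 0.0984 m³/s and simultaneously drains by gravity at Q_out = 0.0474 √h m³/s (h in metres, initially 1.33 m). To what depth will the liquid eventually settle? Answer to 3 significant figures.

Mass balance (ρ constant): A dh/dt = Q_in − 0.0474 √h. At steady state dh/dt = 0:
Q_in = 0.0474 √h_ss ⇒ √h_ss = 0.0984/0.0474 = 2.0759.
h_ss = 2.0759² = 4.3096 m. (Since h₀ = 1.33 m < h_ss, the level will rise toward this value.)

4.31 m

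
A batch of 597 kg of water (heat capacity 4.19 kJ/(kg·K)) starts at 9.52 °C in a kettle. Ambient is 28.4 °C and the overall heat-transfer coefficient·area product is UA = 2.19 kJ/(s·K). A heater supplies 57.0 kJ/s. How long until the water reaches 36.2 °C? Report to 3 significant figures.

1030 s

M c_p dT/dt = −UA(T − T_amb) + Q̇.
τ = M c_p/UA = 1142.2 s; T_ss = T_amb + Q̇/UA = 28.4 + 57.0/2.19 = 54.427 °C.
T(t) = T_ss + (T₀ − T_ss)e^(−t/τ); set T = 36.2:
t = −τ ln[(T − T_ss)/(T₀ − T_ss)] = −1142.2 · ln(0.40589) = 1029.9 s.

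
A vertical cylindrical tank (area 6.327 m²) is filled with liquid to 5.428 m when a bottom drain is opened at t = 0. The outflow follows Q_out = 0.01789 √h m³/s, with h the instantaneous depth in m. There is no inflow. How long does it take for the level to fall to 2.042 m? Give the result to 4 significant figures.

637.2 s

With no inflow, A dh/dt = −0.01789 √h.
∫ h^(−1/2) dh = −(0.01789/A) ∫ dt, giving 2√h = 2√h₀ − (0.01789/A) t.
t = 2A(√h₀ − √h)/0.01789 = 2·6.327·(√5.428 − √2.042)/0.01789
  = 12.6540 × (2.32981 − 1.42899) / 0.01789 = 637.171 s.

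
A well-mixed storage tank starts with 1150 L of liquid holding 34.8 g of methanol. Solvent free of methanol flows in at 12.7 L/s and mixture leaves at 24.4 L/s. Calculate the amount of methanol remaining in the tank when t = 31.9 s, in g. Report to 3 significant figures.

Total volume: dV/dt = Q_in − Q_out = -11.700 L/s, so V(t) = 1150 − 11.700 t and V(31.9) = 776.77 L.
Species balance (pure solvent in): dm/dt = −Q_out · m/V(t).
Separate: dm/m = −Q_out dt/V(t) ⇒ ln(m/m₀) = −(Q_out/(Q_in−Q_out)) ln(V/V₀).
m = m₀ (V₀/V)^(Q_out/(Q_in−Q_out)) = 34.8 × (1150/776.77)^(-2.0855) = 15.353 g.

15.4 g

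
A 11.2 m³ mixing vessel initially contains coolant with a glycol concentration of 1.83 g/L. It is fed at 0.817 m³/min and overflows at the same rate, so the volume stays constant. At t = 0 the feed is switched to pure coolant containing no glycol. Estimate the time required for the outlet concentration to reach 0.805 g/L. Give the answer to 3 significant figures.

11.3 min

Species balance: V dC/dt = Q(C_in − C) ⇒ τ = V/Q = 13.709 min.
C(t) = C_in + (C₀ − C_in) e^(−t/τ). Set C = 0.805 and solve for t:
e^(−t/τ) = (C − C_in)/(C₀ − C_in) = (0.805 − 0)/(1.83 − 0) = 0.43989
t = −τ ln(…) = 13.709 × 0.82123 = 11.258 min.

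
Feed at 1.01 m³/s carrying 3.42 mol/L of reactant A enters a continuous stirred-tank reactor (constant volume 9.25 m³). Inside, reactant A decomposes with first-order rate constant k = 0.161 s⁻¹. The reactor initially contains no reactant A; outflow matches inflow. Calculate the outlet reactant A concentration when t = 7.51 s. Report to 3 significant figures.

Species balance: V dC/dt = Q C_in − Q C − k V C.
dC/dt = (Q/V) C_in − (Q/V + k) C; effective rate a = Q/V + k = 0.10919 + 0.161 = 0.27019 s⁻¹.
C_ss = Q C_in/(Q + kV) = 1.3821 mol/L; C(t) = C_ss + (C₀ − C_ss) e^(−a t).
C(7.51) = 1.3821 + (-1.3821)·e^(−0.27019·7.51) = 1.3821 + (-1.3821)·0.13145 = 1.2004 mol/L.

1.20 mol/L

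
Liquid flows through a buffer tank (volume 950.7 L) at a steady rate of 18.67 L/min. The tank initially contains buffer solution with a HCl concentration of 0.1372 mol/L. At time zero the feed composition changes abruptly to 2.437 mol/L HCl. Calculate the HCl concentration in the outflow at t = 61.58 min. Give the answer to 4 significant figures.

1.751 mol/L

Unsteady species balance (constant V, well mixed): V dC/dt = Q(C_in − C).
So dC/dt = (C_in − C)/τ with τ = V/Q = 950.7/18.67 = 50.9213 min.
This is linear first-order; C(t) = C_in + (C₀ − C_in) e^(−t/τ).
C(61.58) = 2.437 + (0.1372 − 2.437)·e^(−61.58/50.9213) = 2.437 + (-2.29980)·0.298401 = 1.75074 mol/L.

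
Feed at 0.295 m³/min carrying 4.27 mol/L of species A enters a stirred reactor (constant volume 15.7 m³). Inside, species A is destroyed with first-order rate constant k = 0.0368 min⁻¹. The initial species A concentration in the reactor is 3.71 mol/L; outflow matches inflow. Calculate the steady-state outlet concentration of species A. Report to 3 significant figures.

1.44 mol/L

Species balance: V dC/dt = Q C_in − Q C − k V C.
Steady state (dC/dt = 0): C_ss = Q C_in/(Q + kV) = C_in/(1 + kV/Q).
C_ss = 0.295·4.27/(0.295 + 0.0368·15.7) = 1.2596/0.87276 = 1.4433 mol/L.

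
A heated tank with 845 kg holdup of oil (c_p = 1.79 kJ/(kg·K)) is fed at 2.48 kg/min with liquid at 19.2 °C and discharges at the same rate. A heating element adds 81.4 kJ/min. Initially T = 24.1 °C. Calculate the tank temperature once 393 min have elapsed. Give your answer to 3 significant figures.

33.3 °C

M c_p dT/dt = ṁ c_p (T_in − T) + Q̇.
Rearrange: dT/dt = (T_ss − T)/τ with τ = M/ṁ = 340.73 min and T_ss = T_in + Q̇/(ṁ c_p) = 37.537 °C.
Solution: T(t) = T_ss + (T₀ − T_ss) e^(−t/τ).
T(393) = 37.537 + (-13.437)·e^(−393/340.73) = 37.537 + (-13.437)·0.31556 = 33.297 °C.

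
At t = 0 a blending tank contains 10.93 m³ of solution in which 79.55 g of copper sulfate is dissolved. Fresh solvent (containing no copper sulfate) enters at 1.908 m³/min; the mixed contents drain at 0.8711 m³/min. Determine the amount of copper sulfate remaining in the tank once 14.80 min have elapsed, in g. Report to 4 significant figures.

38.07 g

Total volume: dV/dt = Q_in − Q_out = 1.03690 m³/min, so V(t) = 10.93 + 1.03690 t and V(14.80) = 26.2761 m³.
No copper sulfate enters, so dm/dt = −Q_out · (m/V).
dm/m = −Q_out dt/(V₀ + 1.03690 t); integrating gives ln(m/m₀) = −(Q_out/(Q_in−Q_out)) ln(V/V₀).
m = m₀ (V₀/V)^(Q_out/(Q_in−Q_out)) = 79.55 × (10.93/26.2761)^(0.840100) = 38.0725 g.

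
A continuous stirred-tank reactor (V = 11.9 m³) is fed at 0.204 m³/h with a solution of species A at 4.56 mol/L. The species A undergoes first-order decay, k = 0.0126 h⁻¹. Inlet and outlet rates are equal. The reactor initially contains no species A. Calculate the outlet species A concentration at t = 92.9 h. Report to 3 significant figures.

V dC/dt = Q(C_in − C) − k V C.
This is linear with rate a = Q/V + k = 0.029743 h⁻¹.
C_ss = Q C_in/(Q + kV) = 2.6282 mol/L; C(t) = C_ss + (C₀ − C_ss) e^(−a t).
C(92.9) = 2.6282 + (-2.6282)·e^(−0.029743·92.9) = 2.6282 + (-2.6282)·0.063095 = 2.4624 mol/L.

2.46 mol/L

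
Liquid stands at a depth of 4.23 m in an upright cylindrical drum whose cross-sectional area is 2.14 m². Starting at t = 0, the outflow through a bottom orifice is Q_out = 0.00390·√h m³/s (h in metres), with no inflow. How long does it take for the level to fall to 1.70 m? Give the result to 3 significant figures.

826 s

Accumulation of liquid (constant cross-section A): A dh/dt = −0.00390 √h.
Separate and integrate: 2(√h − √h₀) = −(0.00390/A) t.
t = 2A(√h₀ − √h)/0.00390 = 2·2.14·(√4.23 − √1.70)/0.00390
  = 4.2800 × (2.0567 − 1.3038) / 0.00390 = 826.21 s.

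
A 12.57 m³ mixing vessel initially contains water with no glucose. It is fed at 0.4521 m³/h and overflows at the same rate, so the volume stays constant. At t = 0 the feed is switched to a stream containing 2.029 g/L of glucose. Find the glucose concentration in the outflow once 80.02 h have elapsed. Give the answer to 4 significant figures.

1.915 g/L

Accumulation = in − out for the solute gives V dC/dt = Q(C_in − C).
Time constant τ = V/Q = 12.57/0.4521 = 27.8036 h.
Solution: C(t) = C_in + (C₀ − C_in) e^(−t/τ).
C(80.02) = 2.029 + (0 − 2.029)·e^(−80.02/27.8036) = 2.029 + (-2.02900)·0.0562445 = 1.91488 g/L.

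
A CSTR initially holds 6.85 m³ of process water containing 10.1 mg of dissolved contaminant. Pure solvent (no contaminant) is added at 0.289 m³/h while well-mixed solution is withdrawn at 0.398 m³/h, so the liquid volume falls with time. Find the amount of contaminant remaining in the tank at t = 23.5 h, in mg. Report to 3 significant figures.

Total volume: dV/dt = Q_in − Q_out = -0.10900 m³/h, so V(t) = 6.85 − 0.10900 t and V(23.5) = 4.2885 m³.
Species balance (pure solvent in): dm/dt = −Q_out · m/V(t).
dm/m = −Q_out dt/(V₀ − 0.10900 t); integrating gives ln(m/m₀) = −(Q_out/(Q_in−Q_out)) ln(V/V₀).
m = m₀ (V₀/V)^(Q_out/(Q_in−Q_out)) = 10.1 × (6.85/4.2885)^(-3.6514) = 1.8268 mg.

1.83 mg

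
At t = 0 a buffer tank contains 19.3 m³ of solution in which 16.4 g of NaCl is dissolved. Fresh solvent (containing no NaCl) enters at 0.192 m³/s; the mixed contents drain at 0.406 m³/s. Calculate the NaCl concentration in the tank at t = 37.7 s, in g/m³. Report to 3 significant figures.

Total volume: dV/dt = Q_in − Q_out = -0.21400 m³/s, so V(t) = 19.3 − 0.21400 t and V(37.7) = 11.232 m³.
Solute balance: dm/dt = 0 − Q_out C = −Q_out m/V(t).
Separate: dm/m = −Q_out dt/V(t) ⇒ ln(m/m₀) = −(Q_out/(Q_in−Q_out)) ln(V/V₀).
m = m₀ (V₀/V)^(Q_out/(Q_in−Q_out)) = 16.4 × (19.3/11.232)^(-1.8972) = 5.8726 g.
C = m/V = 5.8726/11.232 = 0.52283 g/m³.

0.523 g/m³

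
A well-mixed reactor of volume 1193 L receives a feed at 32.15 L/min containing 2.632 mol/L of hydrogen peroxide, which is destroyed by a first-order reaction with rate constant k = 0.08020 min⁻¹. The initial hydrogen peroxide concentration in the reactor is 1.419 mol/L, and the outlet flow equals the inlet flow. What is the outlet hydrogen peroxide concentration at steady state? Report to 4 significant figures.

Accumulation = in − out − consumed: V dC/dt = Q C_in − Q C − k V C.
Steady state (dC/dt = 0): C_ss = Q C_in/(Q + kV) = C_in/(1 + kV/Q).
C_ss = 32.15·2.632/(32.15 + 0.08020·1193) = 84.6188/127.829 = 0.661971 mol/L.

0.6620 mol/L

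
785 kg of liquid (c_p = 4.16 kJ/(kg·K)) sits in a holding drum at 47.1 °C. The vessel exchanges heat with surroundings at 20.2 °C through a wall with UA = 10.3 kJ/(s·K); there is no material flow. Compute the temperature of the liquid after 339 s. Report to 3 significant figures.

29.4 °C

M c_p dT/dt = −UA(T − T_amb).
dT/dt = (T_ss − T)/τ with T_ss = T_amb = 20.200 °C, τ = M c_p/UA = 785·4.16/10.3 = 317.05 s.
This is linear first-order; T(t) = T_ss + (T₀ − T_ss) e^(−t/τ).
T(339) = 20.200 + (26.900)·0.34327 = 29.434 °C.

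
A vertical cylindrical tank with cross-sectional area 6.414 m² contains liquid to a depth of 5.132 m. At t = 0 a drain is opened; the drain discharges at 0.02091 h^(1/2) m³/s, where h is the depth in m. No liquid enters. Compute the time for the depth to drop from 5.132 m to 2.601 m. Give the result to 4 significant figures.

400.4 s

A dh/dt = −Q_out = −0.02091 √h.
Separate and integrate: 2(√h − √h₀) = −(0.02091/A) t.
t = 2A(√h₀ − √h)/0.02091 = 2·6.414·(√5.132 − √2.601)/0.02091
  = 12.8280 × (2.26539 − 1.61276) / 0.02091 = 400.380 s.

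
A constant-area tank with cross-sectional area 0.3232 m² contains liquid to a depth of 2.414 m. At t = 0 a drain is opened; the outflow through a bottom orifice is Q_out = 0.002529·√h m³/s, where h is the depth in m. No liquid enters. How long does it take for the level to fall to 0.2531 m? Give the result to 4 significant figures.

A dh/dt = −Q_out = −0.002529 √h.
Separate and integrate: 2(√h − √h₀) = −(0.002529/A) t.
t = 2A(√h₀ − √h)/0.002529 = 2·0.3232·(√2.414 − √0.2531)/0.002529
  = 0.646400 × (1.55371 − 0.503090) / 0.002529 = 268.532 s.

268.5 s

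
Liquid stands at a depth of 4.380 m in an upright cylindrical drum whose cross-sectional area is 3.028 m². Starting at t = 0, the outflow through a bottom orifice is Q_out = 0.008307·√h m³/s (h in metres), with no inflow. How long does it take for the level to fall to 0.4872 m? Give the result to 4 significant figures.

1017 s

A dh/dt = −Q_out = −0.008307 √h.
Separate and integrate: 2(√h − √h₀) = −(0.008307/A) t.
t = 2A(√h₀ − √h)/0.008307 = 2·3.028·(√4.380 − √0.4872)/0.008307
  = 6.05600 × (2.09284 − 0.697997) / 0.008307 = 1016.88 s.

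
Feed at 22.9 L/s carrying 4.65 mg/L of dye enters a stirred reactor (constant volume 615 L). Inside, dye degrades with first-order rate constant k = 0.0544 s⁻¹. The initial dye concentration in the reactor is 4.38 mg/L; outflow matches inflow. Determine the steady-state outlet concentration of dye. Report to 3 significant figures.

Accumulation = in − out − consumed: V dC/dt = Q C_in − Q C − k V C.
At steady state: 0 = Q C_in − (Q + kV) C_ss, so C_ss = Q C_in/(Q + kV).
C_ss = 22.9·4.65/(22.9 + 0.0544·615) = 106.48/56.356 = 1.8895 mg/L.

1.89 mg/L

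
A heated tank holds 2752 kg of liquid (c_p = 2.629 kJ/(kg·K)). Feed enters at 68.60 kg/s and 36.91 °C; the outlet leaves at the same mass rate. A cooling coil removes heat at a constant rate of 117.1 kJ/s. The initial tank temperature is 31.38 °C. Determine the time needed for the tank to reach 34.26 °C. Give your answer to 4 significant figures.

35.78 s

M c_p dT/dt = ṁ c_p (T_in − T) − Q̇.
τ = M/ṁ = 40.1166 s; T_ss = T_in − Q̇/(ṁ c_p) = 36.2607 °C.
T(t) = T_ss + (T₀ − T_ss) e^(−t/τ). Set T = 34.26:
e^(−t/τ) = (34.26 − 36.2607)/(31.38 − 36.2607) = 0.409921
t = −40.1166 · ln(0.409921) = 35.7756 s.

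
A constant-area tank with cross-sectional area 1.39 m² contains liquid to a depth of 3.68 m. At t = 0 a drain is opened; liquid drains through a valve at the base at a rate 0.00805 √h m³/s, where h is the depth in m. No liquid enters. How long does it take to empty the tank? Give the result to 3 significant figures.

With no inflow, A dh/dt = −0.00805 √h.
Separate and integrate: 2(√h − √h₀) = −(0.00805/A) t.
Set h = 0: 2√h₀ = (0.00805/A) t_empty ⇒ t_empty = 2A√h₀/0.00805.
t_empty = 2·1.39·√3.68/0.00805 = 2.7800·1.9183/0.00805 = 662.48 s.

662 s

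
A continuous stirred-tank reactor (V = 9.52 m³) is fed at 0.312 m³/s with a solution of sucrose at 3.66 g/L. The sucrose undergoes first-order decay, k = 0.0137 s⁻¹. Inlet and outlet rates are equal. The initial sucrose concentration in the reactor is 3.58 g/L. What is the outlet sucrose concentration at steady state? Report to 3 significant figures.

Accumulation = in − out − consumed: V dC/dt = Q C_in − Q C − k V C.
At steady state: 0 = Q C_in − (Q + kV) C_ss, so C_ss = Q C_in/(Q + kV).
C_ss = 0.312·3.66/(0.312 + 0.0137·9.52) = 1.1419/0.44242 = 2.5811 g/L.

2.58 g/L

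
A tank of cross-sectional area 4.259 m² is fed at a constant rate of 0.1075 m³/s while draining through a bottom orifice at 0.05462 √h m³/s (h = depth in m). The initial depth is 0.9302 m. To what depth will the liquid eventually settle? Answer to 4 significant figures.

3.874 m

Level balance: A dh/dt = 0.1075 − 0.05462 √h. Setting dh/dt = 0:
Q_in = 0.05462 √h_ss ⇒ √h_ss = 0.1075/0.05462 = 1.96814.
h_ss = 1.96814² = 3.87359 m. (Since h₀ = 0.9302 m < h_ss, the level will rise toward this value.)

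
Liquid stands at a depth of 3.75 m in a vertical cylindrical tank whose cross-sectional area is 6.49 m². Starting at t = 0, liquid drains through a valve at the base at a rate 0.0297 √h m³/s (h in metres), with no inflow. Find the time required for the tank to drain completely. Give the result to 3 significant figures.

Mass balance (ρ constant): A dh/dt = −0.0297 √h.
This is separable: 2 d(√h)/dt = −0.0297/A, so √h = √h₀ − (0.0297/(2A)) t.
Set h = 0: 2√h₀ = (0.0297/A) t_empty ⇒ t_empty = 2A√h₀/0.0297.
t_empty = 2·6.49·√3.75/0.0297 = 12.980·1.9365/0.0297 = 846.32 s.

846 s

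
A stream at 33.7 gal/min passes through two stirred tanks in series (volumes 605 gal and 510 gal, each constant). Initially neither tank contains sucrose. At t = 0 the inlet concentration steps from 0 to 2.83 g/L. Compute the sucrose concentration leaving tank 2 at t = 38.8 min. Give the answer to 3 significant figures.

Each tank obeys Vᵢ dCᵢ/dt = Q(Cᵢ₋₁ − Cᵢ), so τᵢ = Vᵢ/Q.
τ₁ = 605/33.7 = 17.953 min; τ₂ = 510/33.7 = 15.134 min.
Solving the cascade with C₁(0)=C₂(0)=0 gives C₂(t) = C_in[1 − (τ₁ e^(−t/τ₁) − τ₂ e^(−t/τ₂))/(τ₁ − τ₂)].
At t = 38.8: e^(−t/τ₁) = 0.11518, e^(−t/τ₂) = 0.077008.
C₂ = 2.83·[1 − (17.953·0.11518 − 15.134·0.077008)/(2.8190)] = 2.83·0.67990 = 1.9241 g/L.

1.92 g/L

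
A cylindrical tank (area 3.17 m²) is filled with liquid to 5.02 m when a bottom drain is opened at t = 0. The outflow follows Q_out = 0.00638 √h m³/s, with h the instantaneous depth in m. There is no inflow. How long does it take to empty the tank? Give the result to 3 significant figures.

A dh/dt = −Q_out = −0.00638 √h.
Separate and integrate: 2(√h − √h₀) = −(0.00638/A) t.
Set h = 0: 2√h₀ = (0.00638/A) t_empty ⇒ t_empty = 2A√h₀/0.00638.
t_empty = 2·3.17·√5.02/0.00638 = 6.3400·2.2405/0.00638 = 2226.5 s.

2230 s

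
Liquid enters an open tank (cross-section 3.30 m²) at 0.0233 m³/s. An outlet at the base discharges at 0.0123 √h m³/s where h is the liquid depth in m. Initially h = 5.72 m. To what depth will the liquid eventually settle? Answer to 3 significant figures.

Level balance: A dh/dt = 0.0233 − 0.0123 √h. Setting dh/dt = 0:
Q_in = 0.0123 √h_ss ⇒ √h_ss = 0.0233/0.0123 = 1.8943.
h_ss = 1.8943² = 3.5884 m. (Since h₀ = 5.72 m > h_ss, the level will fall toward this value.)

3.59 m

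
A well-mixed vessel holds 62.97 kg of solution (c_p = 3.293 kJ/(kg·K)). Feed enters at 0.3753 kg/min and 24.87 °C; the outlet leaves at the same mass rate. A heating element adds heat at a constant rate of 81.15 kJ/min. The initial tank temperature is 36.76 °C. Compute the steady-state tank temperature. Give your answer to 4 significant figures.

First-law balance (no shaft work): M c_p dT/dt = ṁ c_p (T_in − T) + 81.15.
At steady state dT/dt = 0 ⇒ T_ss = T_in + Q̇/(ṁ c_p) = 24.87 + 81.15/(0.3753·3.293) = 90.5326 °C.

90.53 °C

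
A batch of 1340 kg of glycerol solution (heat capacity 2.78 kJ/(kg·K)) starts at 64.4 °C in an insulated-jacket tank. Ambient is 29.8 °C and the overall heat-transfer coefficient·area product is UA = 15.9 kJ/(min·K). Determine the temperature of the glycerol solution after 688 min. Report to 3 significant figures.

Energy balance: M c_p dT/dt = −UA(T − T_amb).
dT/dt = (T_ss − T)/τ with T_ss = T_amb = 29.800 °C, τ = M c_p/UA = 1340·2.78/15.9 = 234.29 min.
Solution: T(t) = T_ss + (T₀ − T_ss) e^(−t/τ).
T(688) = 29.800 + (34.600)·0.053049 = 31.635 °C.

31.6 °C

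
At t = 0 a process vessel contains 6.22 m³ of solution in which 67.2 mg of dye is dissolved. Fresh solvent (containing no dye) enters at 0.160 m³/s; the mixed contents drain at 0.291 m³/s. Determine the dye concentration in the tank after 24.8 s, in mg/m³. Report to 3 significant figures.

4.38 mg/m³

Total volume: dV/dt = Q_in − Q_out = -0.13100 m³/s, so V(t) = 6.22 − 0.13100 t and V(24.8) = 2.9712 m³.
No dye enters, so dm/dt = −Q_out · (m/V).
Separate: dm/m = −Q_out dt/V(t) ⇒ ln(m/m₀) = −(Q_out/(Q_in−Q_out)) ln(V/V₀).
m = m₀ (V₀/V)^(Q_out/(Q_in−Q_out)) = 67.2 × (6.22/2.9712)^(-2.2214) = 13.020 mg.
C = m/V = 13.020/2.9712 = 4.3822 mg/m³.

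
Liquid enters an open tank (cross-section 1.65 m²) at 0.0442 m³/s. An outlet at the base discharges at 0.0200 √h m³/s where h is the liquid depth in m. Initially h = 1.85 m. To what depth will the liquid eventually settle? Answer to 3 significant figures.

4.88 m

Mass balance (ρ constant): A dh/dt = Q_in − 0.0200 √h. At steady state dh/dt = 0:
Q_in = 0.0200 √h_ss ⇒ √h_ss = 0.0442/0.0200 = 2.2100.
h_ss = 2.2100² = 4.8841 m. (Since h₀ = 1.85 m < h_ss, the level will rise toward this value.)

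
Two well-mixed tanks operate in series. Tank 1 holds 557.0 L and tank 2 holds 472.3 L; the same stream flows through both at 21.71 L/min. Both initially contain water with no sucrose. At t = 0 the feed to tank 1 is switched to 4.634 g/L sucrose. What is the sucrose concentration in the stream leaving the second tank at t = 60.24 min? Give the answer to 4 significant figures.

Each tank obeys Vᵢ dCᵢ/dt = Q(Cᵢ₋₁ − Cᵢ), so τᵢ = Vᵢ/Q.
τ₁ = 557.0/21.71 = 25.6564 min; τ₂ = 472.3/21.71 = 21.7550 min.
Solving the cascade with C₁(0)=C₂(0)=0 gives C₂(t) = C_in[1 − (τ₁ e^(−t/τ₁) − τ₂ e^(−t/τ₂))/(τ₁ − τ₂)].
At t = 60.24: e^(−t/τ₁) = 0.0955645, e^(−t/τ₂) = 0.0627231.
C₂ = 4.634·[1 − (25.6564·0.0955645 − 21.7550·0.0627231)/(3.90143)] = 4.634·0.721307 = 3.34254 g/L.

3.343 g/L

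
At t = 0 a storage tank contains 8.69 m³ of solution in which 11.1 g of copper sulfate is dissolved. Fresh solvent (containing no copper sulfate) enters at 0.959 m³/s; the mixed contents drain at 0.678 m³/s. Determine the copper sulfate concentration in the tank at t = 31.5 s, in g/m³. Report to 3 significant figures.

Let m(t) be the amount of copper sulfate. Volume: V(t) = V₀ + (Q_in − Q_out) t = 8.69 + 0.28100 t; V(31.5) = 17.541 m³.
No copper sulfate enters, so dm/dt = −Q_out · (m/V).
Separate: dm/m = −Q_out dt/V(t) ⇒ ln(m/m₀) = −(Q_out/(Q_in−Q_out)) ln(V/V₀).
m = m₀ (V₀/V)^(Q_out/(Q_in−Q_out)) = 11.1 × (8.69/17.541)^(2.4128) = 2.0385 g.
C = m/V = 2.0385/17.541 = 0.11621 g/m³.

0.116 g/m³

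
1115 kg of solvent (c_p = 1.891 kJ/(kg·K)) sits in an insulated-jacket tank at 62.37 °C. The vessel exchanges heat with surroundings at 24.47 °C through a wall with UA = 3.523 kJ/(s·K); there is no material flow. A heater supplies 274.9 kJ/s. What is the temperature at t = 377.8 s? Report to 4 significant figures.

81.15 °C

M c_p dT/dt = −UA(T − T_amb) + Q̇.
dT/dt = (T_ss − T)/τ with T_ss = T_amb + Q̇/UA = 24.47 + 274.9/3.523 = 102.500 °C, τ = M c_p/UA = 1115·1.891/3.523 = 598.486 s.
Integrating: T(t) = T_ss + (T₀ − T_ss) e^(−t/τ).
T(377.8) = 102.500 + (-40.1301)·0.531921 = 81.1540 °C.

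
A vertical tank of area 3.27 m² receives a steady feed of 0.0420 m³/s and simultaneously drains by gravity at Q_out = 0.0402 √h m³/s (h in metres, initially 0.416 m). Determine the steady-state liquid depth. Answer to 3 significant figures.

Level balance: A dh/dt = 0.0420 − 0.0402 √h. Setting dh/dt = 0:
Q_in = 0.0402 √h_ss ⇒ √h_ss = 0.0420/0.0402 = 1.0448.
h_ss = 1.0448² = 1.0916 m. (Since h₀ = 0.416 m < h_ss, the level will rise toward this value.)

1.09 m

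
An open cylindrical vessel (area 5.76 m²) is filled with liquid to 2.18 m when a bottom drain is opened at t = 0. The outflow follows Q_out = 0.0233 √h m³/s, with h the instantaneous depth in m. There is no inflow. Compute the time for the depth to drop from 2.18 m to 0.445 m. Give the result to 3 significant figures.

400 s

A dh/dt = −Q_out = −0.0233 √h.
This is separable: 2 d(√h)/dt = −0.0233/A, so √h = √h₀ − (0.0233/(2A)) t.
t = 2A(√h₀ − √h)/0.0233 = 2·5.76·(√2.18 − √0.445)/0.0233
  = 11.520 × (1.4765 − 0.66708) / 0.0233 = 400.18 s.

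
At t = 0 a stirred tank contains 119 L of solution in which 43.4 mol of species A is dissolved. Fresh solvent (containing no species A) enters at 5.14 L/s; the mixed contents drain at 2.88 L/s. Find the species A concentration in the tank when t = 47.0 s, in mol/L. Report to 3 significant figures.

Total volume: dV/dt = Q_in − Q_out = 2.2600 L/s, so V(t) = 119 + 2.2600 t and V(47.0) = 225.22 L.
Species balance (pure solvent in): dm/dt = −Q_out · m/V(t).
dm/m = −Q_out dt/(V₀ + 2.2600 t); integrating gives ln(m/m₀) = −(Q_out/(Q_in−Q_out)) ln(V/V₀).
m = m₀ (V₀/V)^(Q_out/(Q_in−Q_out)) = 43.4 × (119/225.22)^(1.2743) = 19.250 mol.
C = m/V = 19.250/225.22 = 0.085470 mol/L.

0.0855 mol/L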